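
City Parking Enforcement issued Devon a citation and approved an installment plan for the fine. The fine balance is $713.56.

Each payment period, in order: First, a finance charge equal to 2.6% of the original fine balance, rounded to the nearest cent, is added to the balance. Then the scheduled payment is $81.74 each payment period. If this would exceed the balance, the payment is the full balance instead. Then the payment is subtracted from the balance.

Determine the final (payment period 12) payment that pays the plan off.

Payment period 1: $713.56 +$18.55 interest = $732.11; pay $81.74 → $650.37
Payment period 2: $650.37 +$18.55 interest = $668.92; pay $81.74 → $587.18
Payment period 3: $587.18 +$18.55 interest = $605.73; pay $81.74 → $523.99
Payment period 4: $523.99 +$18.55 interest = $542.54; pay $81.74 → $460.80
Payment period 5: $460.80 +$18.55 interest = $479.35; pay $81.74 → $397.61
Payment period 6: $397.61 +$18.55 interest = $416.16; pay $81.74 → $334.42
Payment period 7: $334.42 +$18.55 interest = $352.97; pay $81.74 → $271.23
Payment period 8: $271.23 +$18.55 interest = $289.78; pay $81.74 → $208.04
Payment period 9: $208.04 +$18.55 interest = $226.59; pay $81.74 → $144.85
Payment period 10: $144.85 +$18.55 interest = $163.40; pay $81.74 → $81.66
Payment period 11: $81.66 +$18.55 interest = $100.21; pay $81.74 → $18.47
Payment period 12: $18.47 +$18.55 interest = $37.02; pay $37.02 → $0.00

$37.02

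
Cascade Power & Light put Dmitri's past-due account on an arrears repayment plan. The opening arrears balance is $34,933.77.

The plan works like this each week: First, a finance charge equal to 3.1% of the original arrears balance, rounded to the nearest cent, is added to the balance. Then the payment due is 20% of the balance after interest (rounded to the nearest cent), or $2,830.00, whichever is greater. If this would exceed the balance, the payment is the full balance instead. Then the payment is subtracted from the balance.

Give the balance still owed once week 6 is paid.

# | Opening | Interest | Payment | End bal
1 | $34,933.77 | $1,082.95 | $7,203.34 | $28,813.38
2 | $28,813.38 | $1,082.95 | $5,979.27 | $23,917.06
3 | $23,917.06 | $1,082.95 | $5,000.00 | $20,000.01
4 | $20,000.01 | $1,082.95 | $4,216.59 | $16,866.37
5 | $16,866.37 | $1,082.95 | $3,589.86 | $14,359.46
6 | $14,359.46 | $1,082.95 | $3,088.48 | $12,353.93

$12,353.93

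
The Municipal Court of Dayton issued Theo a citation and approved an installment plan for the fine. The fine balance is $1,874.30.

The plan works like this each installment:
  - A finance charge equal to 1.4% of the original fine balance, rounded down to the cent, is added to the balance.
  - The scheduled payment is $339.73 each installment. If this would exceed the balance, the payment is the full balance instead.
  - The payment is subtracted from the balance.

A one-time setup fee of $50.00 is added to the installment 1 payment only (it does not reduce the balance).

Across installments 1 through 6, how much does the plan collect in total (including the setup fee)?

Installment 1: $1,874.30 +$26.24 interest = $1,900.54; pay $339.73 (+ $50.00 fee) → $1,560.81
Installment 2: $1,560.81 +$26.24 interest = $1,587.05; pay $339.73 → $1,247.32
Installment 3: $1,247.32 +$26.24 interest = $1,273.56; pay $339.73 → $933.83
Installment 4: $933.83 +$26.24 interest = $960.07; pay $339.73 → $620.34
Installment 5: $620.34 +$26.24 interest = $646.58; pay $339.73 → $306.85
Installment 6: $306.85 +$26.24 interest = $333.09; pay $333.09 → $0.00
Total paid: $2,081.74

$2,081.74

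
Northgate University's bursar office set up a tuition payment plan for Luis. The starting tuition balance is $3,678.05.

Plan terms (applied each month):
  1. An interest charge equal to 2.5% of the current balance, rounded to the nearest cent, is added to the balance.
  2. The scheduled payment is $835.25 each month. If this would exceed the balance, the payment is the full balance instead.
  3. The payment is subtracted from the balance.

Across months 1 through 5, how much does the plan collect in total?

Month 1: opening $3,678.05; interest $91.95 → $3,770.00; payment $835.25; balance $2,934.75
Month 2: opening $2,934.75; interest $73.37 → $3,008.12; payment $835.25; balance $2,172.87
Month 3: opening $2,172.87; interest $54.32 → $2,227.19; payment $835.25; balance $1,391.94
Month 4: opening $1,391.94; interest $34.80 → $1,426.74; payment $835.25; balance $591.49
Month 5: opening $591.49; interest $14.79 → $606.28; payment $606.28; balance $0.00
Total paid: $3,947.28

$3,947.28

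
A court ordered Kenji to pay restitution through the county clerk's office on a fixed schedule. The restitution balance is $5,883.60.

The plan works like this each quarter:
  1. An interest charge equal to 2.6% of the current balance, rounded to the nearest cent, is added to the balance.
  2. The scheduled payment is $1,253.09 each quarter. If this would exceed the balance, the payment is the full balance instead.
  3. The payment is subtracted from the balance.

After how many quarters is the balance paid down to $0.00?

6

# | Opening | Interest | Payment | End bal
1 | $5,883.60 | $152.97 | $1,253.09 | $4,783.48
2 | $4,783.48 | $124.37 | $1,253.09 | $3,654.76
3 | $3,654.76 | $95.02 | $1,253.09 | $2,496.69
4 | $2,496.69 | $64.91 | $1,253.09 | $1,308.51
5 | $1,308.51 | $34.02 | $1,253.09 | $89.44
6 | $89.44 | $2.33 | $91.77 | $0.00
Balance reaches $0.00 in quarter 6.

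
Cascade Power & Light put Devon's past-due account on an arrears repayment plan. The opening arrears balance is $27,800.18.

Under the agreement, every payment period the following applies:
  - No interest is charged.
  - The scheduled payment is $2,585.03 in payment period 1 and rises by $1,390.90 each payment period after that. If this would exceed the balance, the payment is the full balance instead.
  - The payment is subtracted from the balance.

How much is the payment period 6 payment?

# | Opening | Payment | End bal
1 | $27,800.18 | $2,585.03 | $25,215.15
2 | $25,215.15 | $3,975.93 | $21,239.22
3 | $21,239.22 | $5,366.83 | $15,872.39
4 | $15,872.39 | $6,757.73 | $9,114.66
5 | $9,114.66 | $8,148.63 | $966.03
6 | $966.03 | $966.03 | $0.00

$966.03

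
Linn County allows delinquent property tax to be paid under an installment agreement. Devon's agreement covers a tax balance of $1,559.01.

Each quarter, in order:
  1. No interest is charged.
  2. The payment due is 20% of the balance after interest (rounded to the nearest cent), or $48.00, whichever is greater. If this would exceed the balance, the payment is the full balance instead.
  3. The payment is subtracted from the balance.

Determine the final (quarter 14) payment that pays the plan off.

$17.25

# | Opening | Payment | End bal
1 | $1,559.01 | $311.80 | $1,247.21
2 | $1,247.21 | $249.44 | $997.77
3 | $997.77 | $199.55 | $798.22
4 | $798.22 | $159.64 | $638.58
5 | $638.58 | $127.72 | $510.86
6 | $510.86 | $102.17 | $408.69
7 | $408.69 | $81.74 | $326.95
8 | $326.95 | $65.39 | $261.56
9 | $261.56 | $52.31 | $209.25
10 | $209.25 | $48.00 | $161.25
11 | $161.25 | $48.00 | $113.25
12 | $113.25 | $48.00 | $65.25
13 | $65.25 | $48.00 | $17.25
14 | $17.25 | $17.25 | $0.00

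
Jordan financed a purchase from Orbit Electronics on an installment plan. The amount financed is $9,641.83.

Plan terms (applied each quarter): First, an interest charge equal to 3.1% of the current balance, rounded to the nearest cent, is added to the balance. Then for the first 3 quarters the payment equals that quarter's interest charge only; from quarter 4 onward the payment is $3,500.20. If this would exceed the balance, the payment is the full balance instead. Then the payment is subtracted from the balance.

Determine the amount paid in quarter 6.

$3,237.33

# | Opening | Interest | Payment | End bal
1 | $9,641.83 | $298.90 | $298.90 | $9,641.83
2 | $9,641.83 | $298.90 | $298.90 | $9,641.83
3 | $9,641.83 | $298.90 | $298.90 | $9,641.83
4 | $9,641.83 | $298.90 | $3,500.20 | $6,440.53
5 | $6,440.53 | $199.66 | $3,500.20 | $3,139.99
6 | $3,139.99 | $97.34 | $3,237.33 | $0.00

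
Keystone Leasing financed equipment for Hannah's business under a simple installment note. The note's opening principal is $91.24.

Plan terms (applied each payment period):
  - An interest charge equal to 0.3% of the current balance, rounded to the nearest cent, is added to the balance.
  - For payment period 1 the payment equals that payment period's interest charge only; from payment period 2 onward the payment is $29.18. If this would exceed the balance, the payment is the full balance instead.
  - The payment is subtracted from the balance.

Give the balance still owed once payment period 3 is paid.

Payment period 1: opening $91.24; interest $0.27 → $91.51; payment $0.27; balance $91.24
Payment period 2: opening $91.24; interest $0.27 → $91.51; payment $29.18; balance $62.33
Payment period 3: opening $62.33; interest $0.19 → $62.52; payment $29.18; balance $33.34

$33.34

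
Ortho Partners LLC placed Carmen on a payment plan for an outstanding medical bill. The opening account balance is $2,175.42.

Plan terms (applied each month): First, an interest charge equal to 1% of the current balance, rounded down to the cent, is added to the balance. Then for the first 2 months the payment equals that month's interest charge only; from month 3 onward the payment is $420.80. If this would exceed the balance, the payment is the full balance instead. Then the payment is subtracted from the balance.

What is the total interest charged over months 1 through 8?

$113.34

# | Opening | Interest | Payment | End bal
1 | $2,175.42 | $21.75 | $21.75 | $2,175.42
2 | $2,175.42 | $21.75 | $21.75 | $2,175.42
3 | $2,175.42 | $21.75 | $420.80 | $1,776.37
4 | $1,776.37 | $17.76 | $420.80 | $1,373.33
5 | $1,373.33 | $13.73 | $420.80 | $966.26
6 | $966.26 | $9.66 | $420.80 | $555.12
7 | $555.12 | $5.55 | $420.80 | $139.87
8 | $139.87 | $1.39 | $141.26 | $0.00
Total interest: $21.75 + $21.75 + $21.75 + $17.76 + $13.73 + $9.66 + $5.55 + $1.39 = $113.34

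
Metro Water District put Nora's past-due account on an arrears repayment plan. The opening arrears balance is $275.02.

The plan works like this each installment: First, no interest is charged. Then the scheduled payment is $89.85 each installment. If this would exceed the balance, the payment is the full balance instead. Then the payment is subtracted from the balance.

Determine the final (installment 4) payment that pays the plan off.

Installment 1: $275.02 − $89.85 → $185.17
Installment 2: $185.17 − $89.85 → $95.32
Installment 3: $95.32 − $89.85 → $5.47
Installment 4: $5.47 − $5.47 → $0.00

$5.47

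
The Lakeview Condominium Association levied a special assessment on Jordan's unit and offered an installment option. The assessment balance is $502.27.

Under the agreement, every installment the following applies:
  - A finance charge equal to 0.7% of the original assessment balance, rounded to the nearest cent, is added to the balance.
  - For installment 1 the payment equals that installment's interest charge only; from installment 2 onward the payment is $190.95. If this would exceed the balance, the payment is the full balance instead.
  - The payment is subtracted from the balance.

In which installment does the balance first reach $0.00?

# | Opening | Interest | Payment | End bal
1 | $502.27 | $3.52 | $3.52 | $502.27
2 | $502.27 | $3.52 | $190.95 | $314.84
3 | $314.84 | $3.52 | $190.95 | $127.41
4 | $127.41 | $3.52 | $130.93 | $0.00
Balance reaches $0.00 in installment 4.

4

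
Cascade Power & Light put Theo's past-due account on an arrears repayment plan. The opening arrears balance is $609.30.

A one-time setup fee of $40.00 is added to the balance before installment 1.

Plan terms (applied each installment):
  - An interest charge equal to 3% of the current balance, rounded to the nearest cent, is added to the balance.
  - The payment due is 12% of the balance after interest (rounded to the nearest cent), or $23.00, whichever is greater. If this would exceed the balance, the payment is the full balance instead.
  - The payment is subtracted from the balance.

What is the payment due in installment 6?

Installment 1: $649.30 +$19.48 interest = $668.78; pay $80.25 → $588.53
Installment 2: $588.53 +$17.66 interest = $606.19; pay $72.74 → $533.45
Installment 3: $533.45 +$16.00 interest = $549.45; pay $65.93 → $483.52
Installment 4: $483.52 +$14.51 interest = $498.03; pay $59.76 → $438.27
Installment 5: $438.27 +$13.15 interest = $451.42; pay $54.17 → $397.25
Installment 6: $397.25 +$11.92 interest = $409.17; pay $49.10 → $360.07

$49.10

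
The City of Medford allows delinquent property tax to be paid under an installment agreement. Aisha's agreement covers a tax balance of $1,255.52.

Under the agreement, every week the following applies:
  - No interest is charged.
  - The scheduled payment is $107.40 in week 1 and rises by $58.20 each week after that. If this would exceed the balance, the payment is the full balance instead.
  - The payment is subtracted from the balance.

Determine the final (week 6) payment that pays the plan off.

$136.52

Week 1: $1,255.52 − $107.40 → $1,148.12
Week 2: $1,148.12 − $165.60 → $982.52
Week 3: $982.52 − $223.80 → $758.72
Week 4: $758.72 − $282.00 → $476.72
Week 5: $476.72 − $340.20 → $136.52
Week 6: $136.52 − $136.52 → $0.00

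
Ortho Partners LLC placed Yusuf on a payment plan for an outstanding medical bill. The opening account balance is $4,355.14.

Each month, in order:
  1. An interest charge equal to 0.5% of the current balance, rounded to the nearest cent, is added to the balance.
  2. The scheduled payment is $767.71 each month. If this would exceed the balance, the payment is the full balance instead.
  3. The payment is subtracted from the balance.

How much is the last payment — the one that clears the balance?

# | Opening | Interest | Payment | End bal
1 | $4,355.14 | $21.78 | $767.71 | $3,609.21
2 | $3,609.21 | $18.05 | $767.71 | $2,859.55
3 | $2,859.55 | $14.30 | $767.71 | $2,106.14
4 | $2,106.14 | $10.53 | $767.71 | $1,348.96
5 | $1,348.96 | $6.74 | $767.71 | $587.99
6 | $587.99 | $2.94 | $590.93 | $0.00

$590.93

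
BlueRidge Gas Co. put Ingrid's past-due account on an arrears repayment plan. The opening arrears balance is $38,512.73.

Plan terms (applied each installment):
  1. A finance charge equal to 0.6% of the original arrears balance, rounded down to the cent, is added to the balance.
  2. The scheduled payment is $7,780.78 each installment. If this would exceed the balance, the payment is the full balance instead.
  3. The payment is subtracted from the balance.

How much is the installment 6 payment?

Installment 1: $38,512.73 +$231.07 interest = $38,743.80; pay $7,780.78 → $30,963.02
Installment 2: $30,963.02 +$231.07 interest = $31,194.09; pay $7,780.78 → $23,413.31
Installment 3: $23,413.31 +$231.07 interest = $23,644.38; pay $7,780.78 → $15,863.60
Installment 4: $15,863.60 +$231.07 interest = $16,094.67; pay $7,780.78 → $8,313.89
Installment 5: $8,313.89 +$231.07 interest = $8,544.96; pay $7,780.78 → $764.18
Installment 6: $764.18 +$231.07 interest = $995.25; pay $995.25 → $0.00

$995.25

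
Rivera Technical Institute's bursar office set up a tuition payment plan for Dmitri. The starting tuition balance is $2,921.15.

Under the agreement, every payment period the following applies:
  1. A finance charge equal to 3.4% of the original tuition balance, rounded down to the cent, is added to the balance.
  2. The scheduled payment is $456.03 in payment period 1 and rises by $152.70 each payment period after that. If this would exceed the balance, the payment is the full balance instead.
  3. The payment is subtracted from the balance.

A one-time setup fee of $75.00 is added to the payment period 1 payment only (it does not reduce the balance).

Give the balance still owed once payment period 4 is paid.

# | Opening | Interest | Payment | Fee | End bal
1 | $2,921.15 | $99.31 | $456.03 | $75.00 | $2,564.43
2 | $2,564.43 | $99.31 | $608.73 | — | $2,055.01
3 | $2,055.01 | $99.31 | $761.43 | — | $1,392.89
4 | $1,392.89 | $99.31 | $914.13 | — | $578.07

$578.07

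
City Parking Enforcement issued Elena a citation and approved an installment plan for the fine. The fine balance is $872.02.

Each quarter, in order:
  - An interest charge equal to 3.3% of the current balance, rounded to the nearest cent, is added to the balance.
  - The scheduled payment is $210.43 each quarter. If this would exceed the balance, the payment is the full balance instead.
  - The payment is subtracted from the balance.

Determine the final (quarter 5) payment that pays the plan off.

Quarter 1: opening $872.02; interest $28.78 → $900.80; payment $210.43; balance $690.37
Quarter 2: opening $690.37; interest $22.78 → $713.15; payment $210.43; balance $502.72
Quarter 3: opening $502.72; interest $16.59 → $519.31; payment $210.43; balance $308.88
Quarter 4: opening $308.88; interest $10.19 → $319.07; payment $210.43; balance $108.64
Quarter 5: opening $108.64; interest $3.59 → $112.23; payment $112.23; balance $0.00

$112.23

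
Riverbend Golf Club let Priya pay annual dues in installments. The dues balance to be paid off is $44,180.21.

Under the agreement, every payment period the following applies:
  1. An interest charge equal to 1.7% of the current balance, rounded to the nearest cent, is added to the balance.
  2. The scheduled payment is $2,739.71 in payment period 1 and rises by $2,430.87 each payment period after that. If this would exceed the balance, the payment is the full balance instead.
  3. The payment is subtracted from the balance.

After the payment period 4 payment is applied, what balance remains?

Payment period 1: opening $44,180.21; interest $751.06 → $44,931.27; payment $2,739.71; balance $42,191.56
Payment period 2: opening $42,191.56; interest $717.26 → $42,908.82; payment $5,170.58; balance $37,738.24
Payment period 3: opening $37,738.24; interest $641.55 → $38,379.79; payment $7,601.45; balance $30,778.34
Payment period 4: opening $30,778.34; interest $523.23 → $31,301.57; payment $10,032.32; balance $21,269.25

$21,269.25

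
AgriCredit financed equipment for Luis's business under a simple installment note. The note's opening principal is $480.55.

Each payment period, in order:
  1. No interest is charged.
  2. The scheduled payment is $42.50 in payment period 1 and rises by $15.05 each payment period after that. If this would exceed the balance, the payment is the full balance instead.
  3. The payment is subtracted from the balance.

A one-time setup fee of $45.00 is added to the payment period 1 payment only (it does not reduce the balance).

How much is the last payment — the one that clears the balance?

Payment period 1: $480.55 − $42.50 (+ $45.00 fee) → $438.05
Payment period 2: $438.05 − $57.55 → $380.50
Payment period 3: $380.50 − $72.60 → $307.90
Payment period 4: $307.90 − $87.65 → $220.25
Payment period 5: $220.25 − $102.70 → $117.55
Payment period 6: $117.55 − $117.55 → $0.00

$117.55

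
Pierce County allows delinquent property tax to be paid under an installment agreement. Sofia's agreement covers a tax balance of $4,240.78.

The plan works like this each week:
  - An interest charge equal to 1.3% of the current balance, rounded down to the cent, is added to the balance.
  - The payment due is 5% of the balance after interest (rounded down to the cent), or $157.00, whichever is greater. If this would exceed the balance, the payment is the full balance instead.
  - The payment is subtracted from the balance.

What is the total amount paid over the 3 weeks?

$620.41

Week 1: opening $4,240.78; interest $55.13 → $4,295.91; payment $214.79; balance $4,081.12
Week 2: opening $4,081.12; interest $53.05 → $4,134.17; payment $206.70; balance $3,927.47
Week 3: opening $3,927.47; interest $51.05 → $3,978.52; payment $198.92; balance $3,779.60
Total paid: $620.41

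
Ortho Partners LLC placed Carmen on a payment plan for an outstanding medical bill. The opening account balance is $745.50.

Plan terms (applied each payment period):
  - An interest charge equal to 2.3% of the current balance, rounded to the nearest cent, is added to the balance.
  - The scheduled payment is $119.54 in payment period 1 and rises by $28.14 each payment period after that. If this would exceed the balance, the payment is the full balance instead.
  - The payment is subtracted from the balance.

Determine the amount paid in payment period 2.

$147.68

Payment period 1: $745.50 +$17.15 interest = $762.65; pay $119.54 → $643.11
Payment period 2: $643.11 +$14.79 interest = $657.90; pay $147.68 → $510.22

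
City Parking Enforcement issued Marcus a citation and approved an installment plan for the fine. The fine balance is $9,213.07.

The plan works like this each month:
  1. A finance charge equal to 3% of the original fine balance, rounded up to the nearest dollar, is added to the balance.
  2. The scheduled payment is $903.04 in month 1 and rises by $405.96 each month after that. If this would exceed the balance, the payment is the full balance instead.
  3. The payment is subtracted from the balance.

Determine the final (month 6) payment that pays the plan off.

Month 1: opening $9,213.07; interest $277.00 → $9,490.07; payment $903.04; balance $8,587.03
Month 2: opening $8,587.03; interest $277.00 → $8,864.03; payment $1,309.00; balance $7,555.03
Month 3: opening $7,555.03; interest $277.00 → $7,832.03; payment $1,714.96; balance $6,117.07
Month 4: opening $6,117.07; interest $277.00 → $6,394.07; payment $2,120.92; balance $4,273.15
Month 5: opening $4,273.15; interest $277.00 → $4,550.15; payment $2,526.88; balance $2,023.27
Month 6: opening $2,023.27; interest $277.00 → $2,300.27; payment $2,300.27; balance $0.00

$2,300.27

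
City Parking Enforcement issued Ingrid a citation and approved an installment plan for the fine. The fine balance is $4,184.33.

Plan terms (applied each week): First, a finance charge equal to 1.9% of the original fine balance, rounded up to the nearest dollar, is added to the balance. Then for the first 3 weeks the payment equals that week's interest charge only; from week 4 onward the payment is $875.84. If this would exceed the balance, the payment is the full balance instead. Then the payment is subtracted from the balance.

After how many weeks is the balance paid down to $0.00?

9

Week 1: opening $4,184.33; interest $80.00 → $4,264.33; payment $80.00; balance $4,184.33
Week 2: opening $4,184.33; interest $80.00 → $4,264.33; payment $80.00; balance $4,184.33
Week 3: opening $4,184.33; interest $80.00 → $4,264.33; payment $80.00; balance $4,184.33
Week 4: opening $4,184.33; interest $80.00 → $4,264.33; payment $875.84; balance $3,388.49
Week 5: opening $3,388.49; interest $80.00 → $3,468.49; payment $875.84; balance $2,592.65
Week 6: opening $2,592.65; interest $80.00 → $2,672.65; payment $875.84; balance $1,796.81
Week 7: opening $1,796.81; interest $80.00 → $1,876.81; payment $875.84; balance $1,000.97
Week 8: opening $1,000.97; interest $80.00 → $1,080.97; payment $875.84; balance $205.13
Week 9: opening $205.13; interest $80.00 → $285.13; payment $285.13; balance $0.00
Balance reaches $0.00 in week 9.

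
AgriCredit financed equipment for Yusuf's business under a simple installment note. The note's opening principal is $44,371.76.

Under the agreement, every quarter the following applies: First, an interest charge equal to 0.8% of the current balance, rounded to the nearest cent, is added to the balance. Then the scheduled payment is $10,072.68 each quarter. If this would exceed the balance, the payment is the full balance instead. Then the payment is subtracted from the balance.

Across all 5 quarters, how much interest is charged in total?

Quarter 1: $44,371.76 +$354.97 interest = $44,726.73; pay $10,072.68 → $34,654.05
Quarter 2: $34,654.05 +$277.23 interest = $34,931.28; pay $10,072.68 → $24,858.60
Quarter 3: $24,858.60 +$198.87 interest = $25,057.47; pay $10,072.68 → $14,984.79
Quarter 4: $14,984.79 +$119.88 interest = $15,104.67; pay $10,072.68 → $5,031.99
Quarter 5: $5,031.99 +$40.26 interest = $5,072.25; pay $5,072.25 → $0.00
Total interest: $354.97 + $277.23 + $198.87 + $119.88 + $40.26 = $991.21

$991.21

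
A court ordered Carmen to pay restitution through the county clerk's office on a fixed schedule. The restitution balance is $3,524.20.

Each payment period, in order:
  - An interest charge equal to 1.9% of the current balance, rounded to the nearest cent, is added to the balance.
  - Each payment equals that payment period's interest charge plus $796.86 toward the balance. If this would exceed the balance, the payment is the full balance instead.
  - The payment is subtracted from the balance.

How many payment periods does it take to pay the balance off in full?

5

Payment period 1: opening $3,524.20; interest $66.96 → $3,591.16; payment $863.82; balance $2,727.34
Payment period 2: opening $2,727.34; interest $51.82 → $2,779.16; payment $848.68; balance $1,930.48
Payment period 3: opening $1,930.48; interest $36.68 → $1,967.16; payment $833.54; balance $1,133.62
Payment period 4: opening $1,133.62; interest $21.54 → $1,155.16; payment $818.40; balance $336.76
Payment period 5: opening $336.76; interest $6.40 → $343.16; payment $343.16; balance $0.00
Balance reaches $0.00 in payment period 5.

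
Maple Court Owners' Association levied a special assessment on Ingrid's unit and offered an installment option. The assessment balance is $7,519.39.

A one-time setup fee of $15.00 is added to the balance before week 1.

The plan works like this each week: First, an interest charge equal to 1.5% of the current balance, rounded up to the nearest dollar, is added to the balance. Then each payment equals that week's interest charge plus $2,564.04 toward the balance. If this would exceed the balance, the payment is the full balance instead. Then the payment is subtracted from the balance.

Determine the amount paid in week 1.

Week 1: opening $7,534.39; interest $114.00 → $7,648.39; payment $2,678.04; balance $4,970.35

$2,678.04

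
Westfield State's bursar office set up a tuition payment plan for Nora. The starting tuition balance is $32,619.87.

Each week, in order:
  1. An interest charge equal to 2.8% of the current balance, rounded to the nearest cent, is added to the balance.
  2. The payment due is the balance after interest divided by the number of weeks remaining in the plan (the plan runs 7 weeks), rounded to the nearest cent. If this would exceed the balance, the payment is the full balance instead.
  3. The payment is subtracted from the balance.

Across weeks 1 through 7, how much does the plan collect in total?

$36,485.22

Week 1: opening $32,619.87; interest $913.36 → $33,533.23; payment $4,790.46; balance $28,742.77
Week 2: opening $28,742.77; interest $804.80 → $29,547.57; payment $4,924.60; balance $24,622.97
Week 3: opening $24,622.97; interest $689.44 → $25,312.41; payment $5,062.48; balance $20,249.93
Week 4: opening $20,249.93; interest $567.00 → $20,816.93; payment $5,204.23; balance $15,612.70
Week 5: opening $15,612.70; interest $437.16 → $16,049.86; payment $5,349.95; balance $10,699.91
Week 6: opening $10,699.91; interest $299.60 → $10,999.51; payment $5,499.76; balance $5,499.75
Week 7: opening $5,499.75; interest $153.99 → $5,653.74; payment $5,653.74; balance $0.00
Total paid: $36,485.22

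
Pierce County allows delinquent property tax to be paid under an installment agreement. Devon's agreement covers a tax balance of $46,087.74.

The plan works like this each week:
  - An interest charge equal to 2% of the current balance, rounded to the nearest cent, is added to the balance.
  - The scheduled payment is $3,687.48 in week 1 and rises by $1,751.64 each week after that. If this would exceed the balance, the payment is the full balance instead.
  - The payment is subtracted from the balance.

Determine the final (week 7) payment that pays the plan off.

$1,688.47

Week 1: opening $46,087.74; interest $921.75 → $47,009.49; payment $3,687.48; balance $43,322.01
Week 2: opening $43,322.01; interest $866.44 → $44,188.45; payment $5,439.12; balance $38,749.33
Week 3: opening $38,749.33; interest $774.99 → $39,524.32; payment $7,190.76; balance $32,333.56
Week 4: opening $32,333.56; interest $646.67 → $32,980.23; payment $8,942.40; balance $24,037.83
Week 5: opening $24,037.83; interest $480.76 → $24,518.59; payment $10,694.04; balance $13,824.55
Week 6: opening $13,824.55; interest $276.49 → $14,101.04; payment $12,445.68; balance $1,655.36
Week 7: opening $1,655.36; interest $33.11 → $1,688.47; payment $1,688.47; balance $0.00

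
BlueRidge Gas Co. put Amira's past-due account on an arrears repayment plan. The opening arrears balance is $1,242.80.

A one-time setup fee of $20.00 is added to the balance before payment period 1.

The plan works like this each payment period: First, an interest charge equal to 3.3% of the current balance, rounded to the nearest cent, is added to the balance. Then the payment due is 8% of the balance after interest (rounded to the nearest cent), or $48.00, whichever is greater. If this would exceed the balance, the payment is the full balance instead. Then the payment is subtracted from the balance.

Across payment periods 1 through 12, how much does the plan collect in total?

$961.13

Payment period 1: $1,262.80 +$41.67 interest = $1,304.47; pay $104.36 → $1,200.11
Payment period 2: $1,200.11 +$39.60 interest = $1,239.71; pay $99.18 → $1,140.53
Payment period 3: $1,140.53 +$37.64 interest = $1,178.17; pay $94.25 → $1,083.92
Payment period 4: $1,083.92 +$35.77 interest = $1,119.69; pay $89.58 → $1,030.11
Payment period 5: $1,030.11 +$33.99 interest = $1,064.10; pay $85.13 → $978.97
Payment period 6: $978.97 +$32.31 interest = $1,011.28; pay $80.90 → $930.38
Payment period 7: $930.38 +$30.70 interest = $961.08; pay $76.89 → $884.19
Payment period 8: $884.19 +$29.18 interest = $913.37; pay $73.07 → $840.30
Payment period 9: $840.30 +$27.73 interest = $868.03; pay $69.44 → $798.59
Payment period 10: $798.59 +$26.35 interest = $824.94; pay $66.00 → $758.94
Payment period 11: $758.94 +$25.05 interest = $783.99; pay $62.72 → $721.27
Payment period 12: $721.27 +$23.80 interest = $745.07; pay $59.61 → $685.46
Total paid: $961.13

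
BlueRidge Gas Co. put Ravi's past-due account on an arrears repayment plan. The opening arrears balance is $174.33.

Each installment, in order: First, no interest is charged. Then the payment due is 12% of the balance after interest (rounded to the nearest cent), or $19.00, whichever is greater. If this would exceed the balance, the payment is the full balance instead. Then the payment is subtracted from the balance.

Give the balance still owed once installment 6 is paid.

Installment 1: $174.33 − $20.92 → $153.41
Installment 2: $153.41 − $19.00 → $134.41
Installment 3: $134.41 − $19.00 → $115.41
Installment 4: $115.41 − $19.00 → $96.41
Installment 5: $96.41 − $19.00 → $77.41
Installment 6: $77.41 − $19.00 → $58.41

$58.41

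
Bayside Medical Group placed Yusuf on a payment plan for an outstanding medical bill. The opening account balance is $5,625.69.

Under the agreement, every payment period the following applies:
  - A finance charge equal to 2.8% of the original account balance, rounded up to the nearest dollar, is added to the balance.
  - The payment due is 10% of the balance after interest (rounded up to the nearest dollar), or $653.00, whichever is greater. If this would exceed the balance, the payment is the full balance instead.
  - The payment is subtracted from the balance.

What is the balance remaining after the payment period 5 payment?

Payment period 1: $5,625.69 +$158.00 interest = $5,783.69; pay $653.00 → $5,130.69
Payment period 2: $5,130.69 +$158.00 interest = $5,288.69; pay $653.00 → $4,635.69
Payment period 3: $4,635.69 +$158.00 interest = $4,793.69; pay $653.00 → $4,140.69
Payment period 4: $4,140.69 +$158.00 interest = $4,298.69; pay $653.00 → $3,645.69
Payment period 5: $3,645.69 +$158.00 interest = $3,803.69; pay $653.00 → $3,150.69

$3,150.69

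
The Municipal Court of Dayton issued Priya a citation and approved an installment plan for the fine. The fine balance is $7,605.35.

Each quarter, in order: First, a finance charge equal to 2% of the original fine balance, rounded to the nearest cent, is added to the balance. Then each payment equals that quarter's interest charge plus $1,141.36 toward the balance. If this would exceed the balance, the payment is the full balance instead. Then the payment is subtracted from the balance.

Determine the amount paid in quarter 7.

# | Opening | Interest | Payment | End bal
1 | $7,605.35 | $152.11 | $1,293.47 | $6,463.99
2 | $6,463.99 | $152.11 | $1,293.47 | $5,322.63
3 | $5,322.63 | $152.11 | $1,293.47 | $4,181.27
4 | $4,181.27 | $152.11 | $1,293.47 | $3,039.91
5 | $3,039.91 | $152.11 | $1,293.47 | $1,898.55
6 | $1,898.55 | $152.11 | $1,293.47 | $757.19
7 | $757.19 | $152.11 | $909.30 | $0.00

$909.30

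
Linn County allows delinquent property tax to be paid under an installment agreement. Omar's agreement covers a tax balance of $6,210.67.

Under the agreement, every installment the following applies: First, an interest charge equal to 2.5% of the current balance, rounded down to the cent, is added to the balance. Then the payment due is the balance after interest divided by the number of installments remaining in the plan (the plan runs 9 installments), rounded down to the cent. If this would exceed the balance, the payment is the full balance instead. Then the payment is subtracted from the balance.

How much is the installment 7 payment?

Installment 1: opening $6,210.67; interest $155.26 → $6,365.93; payment $707.32; balance $5,658.61
Installment 2: opening $5,658.61; interest $141.46 → $5,800.07; payment $725.00; balance $5,075.07
Installment 3: opening $5,075.07; interest $126.87 → $5,201.94; payment $743.13; balance $4,458.81
Installment 4: opening $4,458.81; interest $111.47 → $4,570.28; payment $761.71; balance $3,808.57
Installment 5: opening $3,808.57; interest $95.21 → $3,903.78; payment $780.75; balance $3,123.03
Installment 6: opening $3,123.03; interest $78.07 → $3,201.10; payment $800.27; balance $2,400.83
Installment 7: opening $2,400.83; interest $60.02 → $2,460.85; payment $820.28; balance $1,640.57

$820.28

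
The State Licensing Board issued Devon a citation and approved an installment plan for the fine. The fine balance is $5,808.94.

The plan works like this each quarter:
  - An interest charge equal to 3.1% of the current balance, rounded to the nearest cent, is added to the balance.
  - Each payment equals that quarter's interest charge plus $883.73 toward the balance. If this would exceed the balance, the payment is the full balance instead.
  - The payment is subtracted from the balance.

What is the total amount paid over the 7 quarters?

$6,494.17

# | Opening | Interest | Payment | End bal
1 | $5,808.94 | $180.08 | $1,063.81 | $4,925.21
2 | $4,925.21 | $152.68 | $1,036.41 | $4,041.48
3 | $4,041.48 | $125.29 | $1,009.02 | $3,157.75
4 | $3,157.75 | $97.89 | $981.62 | $2,274.02
5 | $2,274.02 | $70.49 | $954.22 | $1,390.29
6 | $1,390.29 | $43.10 | $926.83 | $506.56
7 | $506.56 | $15.70 | $522.26 | $0.00
Total paid: $6,494.17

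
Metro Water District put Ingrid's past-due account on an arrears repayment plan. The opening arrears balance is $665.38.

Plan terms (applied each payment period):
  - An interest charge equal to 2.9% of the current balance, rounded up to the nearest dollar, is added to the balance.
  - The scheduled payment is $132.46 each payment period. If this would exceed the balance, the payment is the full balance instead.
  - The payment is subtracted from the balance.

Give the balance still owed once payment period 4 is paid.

Payment period 1: $665.38 +$20.00 interest = $685.38; pay $132.46 → $552.92
Payment period 2: $552.92 +$17.00 interest = $569.92; pay $132.46 → $437.46
Payment period 3: $437.46 +$13.00 interest = $450.46; pay $132.46 → $318.00
Payment period 4: $318.00 +$10.00 interest = $328.00; pay $132.46 → $195.54

$195.54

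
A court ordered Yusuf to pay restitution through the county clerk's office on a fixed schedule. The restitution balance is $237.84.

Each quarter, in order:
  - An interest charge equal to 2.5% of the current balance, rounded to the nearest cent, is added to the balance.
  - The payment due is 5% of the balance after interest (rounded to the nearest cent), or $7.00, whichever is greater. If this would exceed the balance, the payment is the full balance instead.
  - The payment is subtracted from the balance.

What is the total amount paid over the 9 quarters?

$98.86

Quarter 1: $237.84 +$5.95 interest = $243.79; pay $12.19 → $231.60
Quarter 2: $231.60 +$5.79 interest = $237.39; pay $11.87 → $225.52
Quarter 3: $225.52 +$5.64 interest = $231.16; pay $11.56 → $219.60
Quarter 4: $219.60 +$5.49 interest = $225.09; pay $11.25 → $213.84
Quarter 5: $213.84 +$5.35 interest = $219.19; pay $10.96 → $208.23
Quarter 6: $208.23 +$5.21 interest = $213.44; pay $10.67 → $202.77
Quarter 7: $202.77 +$5.07 interest = $207.84; pay $10.39 → $197.45
Quarter 8: $197.45 +$4.94 interest = $202.39; pay $10.12 → $192.27
Quarter 9: $192.27 +$4.81 interest = $197.08; pay $9.85 → $187.23
Total paid: $98.86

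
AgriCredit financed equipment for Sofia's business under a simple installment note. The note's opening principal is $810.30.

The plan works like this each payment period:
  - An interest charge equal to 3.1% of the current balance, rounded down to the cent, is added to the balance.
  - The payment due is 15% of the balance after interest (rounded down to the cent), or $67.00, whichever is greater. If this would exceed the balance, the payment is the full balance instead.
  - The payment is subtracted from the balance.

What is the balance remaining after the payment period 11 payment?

$68.52

Payment period 1: opening $810.30; interest $25.11 → $835.41; payment $125.31; balance $710.10
Payment period 2: opening $710.10; interest $22.01 → $732.11; payment $109.81; balance $622.30
Payment period 3: opening $622.30; interest $19.29 → $641.59; payment $96.23; balance $545.36
Payment period 4: opening $545.36; interest $16.90 → $562.26; payment $84.33; balance $477.93
Payment period 5: opening $477.93; interest $14.81 → $492.74; payment $73.91; balance $418.83
Payment period 6: opening $418.83; interest $12.98 → $431.81; payment $67.00; balance $364.81
Payment period 7: opening $364.81; interest $11.30 → $376.11; payment $67.00; balance $309.11
Payment period 8: opening $309.11; interest $9.58 → $318.69; payment $67.00; balance $251.69
Payment period 9: opening $251.69; interest $7.80 → $259.49; payment $67.00; balance $192.49
Payment period 10: opening $192.49; interest $5.96 → $198.45; payment $67.00; balance $131.45
Payment period 11: opening $131.45; interest $4.07 → $135.52; payment $67.00; balance $68.52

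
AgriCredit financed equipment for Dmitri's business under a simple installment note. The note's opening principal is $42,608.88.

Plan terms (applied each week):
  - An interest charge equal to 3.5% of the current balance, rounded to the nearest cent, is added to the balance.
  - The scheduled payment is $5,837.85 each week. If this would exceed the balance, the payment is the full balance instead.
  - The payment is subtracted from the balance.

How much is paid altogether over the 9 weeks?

$50,082.45

# | Opening | Interest | Payment | End bal
1 | $42,608.88 | $1,491.31 | $5,837.85 | $38,262.34
2 | $38,262.34 | $1,339.18 | $5,837.85 | $33,763.67
3 | $33,763.67 | $1,181.73 | $5,837.85 | $29,107.55
4 | $29,107.55 | $1,018.76 | $5,837.85 | $24,288.46
5 | $24,288.46 | $850.10 | $5,837.85 | $19,300.71
6 | $19,300.71 | $675.52 | $5,837.85 | $14,138.38
7 | $14,138.38 | $494.84 | $5,837.85 | $8,795.37
8 | $8,795.37 | $307.84 | $5,837.85 | $3,265.36
9 | $3,265.36 | $114.29 | $3,379.65 | $0.00
Total paid: $50,082.45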